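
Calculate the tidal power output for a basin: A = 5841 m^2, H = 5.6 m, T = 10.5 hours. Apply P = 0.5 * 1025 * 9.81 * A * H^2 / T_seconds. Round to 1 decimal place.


Convert period to seconds: T = 10.5 * 3600 = 37800.0 s
H^2 = 5.6^2 = 31.36
P = 0.5 * rho * g * A * H^2 / T
P = 0.5 * 1025 * 9.81 * 5841 * 31.36 / 37800.0
P = 24363.2 W

24363.2


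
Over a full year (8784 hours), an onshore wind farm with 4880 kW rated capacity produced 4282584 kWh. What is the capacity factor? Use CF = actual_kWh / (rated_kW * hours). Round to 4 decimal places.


Capacity factor = actual output / maximum possible output
Maximum possible = rated * hours = 4880 * 8784 = 42865920 kWh
CF = 4282584 / 42865920
CF = 0.0999

0.0999


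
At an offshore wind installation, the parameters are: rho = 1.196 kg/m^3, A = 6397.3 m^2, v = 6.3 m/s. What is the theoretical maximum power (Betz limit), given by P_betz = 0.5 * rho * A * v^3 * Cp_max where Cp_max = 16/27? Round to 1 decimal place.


The Betz coefficient Cp_max = 16/27 = 0.5926
v^3 = 6.3^3 = 250.047
P_betz = 0.5 * rho * A * v^3 * Cp_max
P_betz = 0.5 * 1.196 * 6397.3 * 250.047 * 0.5926
P_betz = 566859.9 W

566859.9


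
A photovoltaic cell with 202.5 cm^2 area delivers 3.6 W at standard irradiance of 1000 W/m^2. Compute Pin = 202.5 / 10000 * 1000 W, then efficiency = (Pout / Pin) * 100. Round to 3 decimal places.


First compute the input power:
  Pin = area_cm2 / 10000 * G = 202.5 / 10000 * 1000 = 20.25 W
Then compute efficiency:
  Efficiency = (Pout / Pin) * 100 = (3.6 / 20.25) * 100
  Efficiency = 17.778%

17.778


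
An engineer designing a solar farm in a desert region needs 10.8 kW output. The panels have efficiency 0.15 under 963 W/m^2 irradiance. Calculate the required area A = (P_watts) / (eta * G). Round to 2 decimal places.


Convert target power to watts: P = 10.8 * 1000 = 10800.0 W
Compute denominator: eta * G = 0.15 * 963 = 144.45
Required area A = P / (eta * G) = 10800.0 / 144.45
A = 74.77 m^2

74.77


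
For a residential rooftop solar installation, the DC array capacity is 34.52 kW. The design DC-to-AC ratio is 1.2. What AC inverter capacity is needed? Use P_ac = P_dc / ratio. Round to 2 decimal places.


The inverter AC capacity is determined by the DC/AC ratio.
Given: P_dc = 34.52 kW, DC/AC ratio = 1.2
P_ac = P_dc / ratio = 34.52 / 1.2
P_ac = 28.77 kW

28.77


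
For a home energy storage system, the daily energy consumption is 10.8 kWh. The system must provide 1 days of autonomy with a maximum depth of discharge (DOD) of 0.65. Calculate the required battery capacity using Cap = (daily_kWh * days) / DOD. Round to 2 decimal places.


Total energy needed = daily * days = 10.8 * 1 = 10.8 kWh
Account for depth of discharge:
  Cap = total_energy / DOD = 10.8 / 0.65
  Cap = 16.62 kWh

16.62


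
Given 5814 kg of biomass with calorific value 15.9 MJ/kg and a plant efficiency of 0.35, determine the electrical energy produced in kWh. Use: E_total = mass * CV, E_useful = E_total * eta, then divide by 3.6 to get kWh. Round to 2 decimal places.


Total energy = mass * CV = 5814 * 15.9 = 92442.6 MJ
Useful energy = total * eta = 92442.6 * 0.35 = 32354.91 MJ
Convert to kWh: 32354.91 / 3.6
Useful energy = 8987.48 kWh

8987.48


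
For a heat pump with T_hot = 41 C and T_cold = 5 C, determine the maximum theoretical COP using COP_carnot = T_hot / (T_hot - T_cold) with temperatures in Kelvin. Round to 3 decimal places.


Convert to Kelvin:
  T_hot = 41 + 273.15 = 314.15 K
  T_cold = 5 + 273.15 = 278.15 K
Apply Carnot COP formula:
  COP = T_hot_K / (T_hot_K - T_cold_K) = 314.15 / 36.0
  COP = 8.726

8.726


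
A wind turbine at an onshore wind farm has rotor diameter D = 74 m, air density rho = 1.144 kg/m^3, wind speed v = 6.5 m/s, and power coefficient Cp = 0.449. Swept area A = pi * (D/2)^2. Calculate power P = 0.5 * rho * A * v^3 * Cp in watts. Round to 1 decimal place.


Step 1 -- Compute swept area:
  A = pi * (D/2)^2 = pi * (74/2)^2 = 4300.84 m^2
Step 2 -- Apply wind power equation:
  P = 0.5 * rho * A * v^3 * Cp
  v^3 = 6.5^3 = 274.625
  P = 0.5 * 1.144 * 4300.84 * 274.625 * 0.449
  P = 303344.2 W

303344.2


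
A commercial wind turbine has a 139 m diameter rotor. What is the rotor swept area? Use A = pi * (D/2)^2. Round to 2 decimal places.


Compute the rotor radius:
  r = D / 2 = 139 / 2 = 69.5 m
Calculate swept area:
  A = pi * r^2 = pi * 69.5^2
  A = 15174.68 m^2

15174.68


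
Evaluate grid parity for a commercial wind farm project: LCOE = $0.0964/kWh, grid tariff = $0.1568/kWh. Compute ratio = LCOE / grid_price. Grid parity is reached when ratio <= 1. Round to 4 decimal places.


Compare LCOE to grid price:
  LCOE = $0.0964/kWh, Grid price = $0.1568/kWh
  Ratio = LCOE / grid_price = 0.0964 / 0.1568 = 0.6148
  Grid parity achieved (ratio <= 1)? yes

0.6148


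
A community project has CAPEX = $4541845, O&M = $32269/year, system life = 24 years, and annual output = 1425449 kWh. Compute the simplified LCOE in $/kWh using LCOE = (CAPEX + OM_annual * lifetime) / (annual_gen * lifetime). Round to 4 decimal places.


Total cost = CAPEX + OM * lifetime = 4541845 + 32269 * 24 = 4541845 + 774456 = 5316301
Total generation = annual * lifetime = 1425449 * 24 = 34210776 kWh
LCOE = 5316301 / 34210776
LCOE = 0.1554 $/kWh

0.1554


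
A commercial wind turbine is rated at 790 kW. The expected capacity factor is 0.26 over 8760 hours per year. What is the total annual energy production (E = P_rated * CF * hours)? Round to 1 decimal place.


Annual energy = rated_kW * capacity_factor * hours_per_year
Given: P_rated = 790 kW, CF = 0.26, hours = 8760
E = 790 * 0.26 * 8760
E = 1799304.0 kWh

1799304.0


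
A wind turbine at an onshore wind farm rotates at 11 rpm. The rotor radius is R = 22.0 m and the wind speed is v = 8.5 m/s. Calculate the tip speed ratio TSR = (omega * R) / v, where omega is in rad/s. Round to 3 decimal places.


Convert rotational speed to rad/s:
  omega = 11 * 2 * pi / 60 = 1.1519 rad/s
Compute tip speed:
  v_tip = omega * R = 1.1519 * 22.0 = 25.342 m/s
Tip speed ratio:
  TSR = v_tip / v_wind = 25.342 / 8.5 = 2.981

2.981


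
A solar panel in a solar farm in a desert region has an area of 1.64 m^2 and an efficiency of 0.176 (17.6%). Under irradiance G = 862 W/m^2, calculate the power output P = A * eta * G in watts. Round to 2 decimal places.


Use the solar power formula P = A * eta * G.
Given: A = 1.64 m^2, eta = 0.176, G = 862 W/m^2
P = 1.64 * 0.176 * 862
P = 248.81 W

248.81


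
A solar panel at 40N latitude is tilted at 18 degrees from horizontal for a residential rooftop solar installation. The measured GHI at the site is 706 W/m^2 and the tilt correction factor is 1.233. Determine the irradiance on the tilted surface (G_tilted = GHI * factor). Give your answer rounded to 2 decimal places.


Identify the given values:
  GHI = 706 W/m^2, tilt correction factor = 1.233
Apply the formula G_tilted = GHI * factor:
  G_tilted = 706 * 1.233
  G_tilted = 870.50 W/m^2

870.50


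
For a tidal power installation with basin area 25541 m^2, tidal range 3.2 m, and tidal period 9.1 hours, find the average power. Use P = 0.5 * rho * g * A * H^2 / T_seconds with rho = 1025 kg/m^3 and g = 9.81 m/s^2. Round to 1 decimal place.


Convert period to seconds: T = 9.1 * 3600 = 32760.0 s
H^2 = 3.2^2 = 10.24
P = 0.5 * rho * g * A * H^2 / T
P = 0.5 * 1025 * 9.81 * 25541 * 10.24 / 32760.0
P = 40138.1 W

40138.1


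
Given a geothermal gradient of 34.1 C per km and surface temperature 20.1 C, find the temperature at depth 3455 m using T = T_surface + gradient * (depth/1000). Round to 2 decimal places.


Convert depth to km: 3455 / 1000 = 3.455 km
Temperature increase = gradient * depth_km = 34.1 * 3.455 = 117.82 C
Temperature at depth = T_surface + delta_T = 20.1 + 117.82
T = 137.92 C

137.92


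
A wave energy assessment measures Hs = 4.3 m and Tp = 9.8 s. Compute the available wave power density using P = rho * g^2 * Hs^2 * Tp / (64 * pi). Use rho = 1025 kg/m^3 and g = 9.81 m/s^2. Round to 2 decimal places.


Apply wave power formula:
  g^2 = 9.81^2 = 96.2361
  Hs^2 = 4.3^2 = 18.49
  Numerator = rho * g^2 * Hs^2 * Tp = 1025 * 96.2361 * 18.49 * 9.8 = 17874128.14
  Denominator = 64 * pi = 201.0619
  P = 17874128.14 / 201.0619 = 88898.62 W/m

88898.62


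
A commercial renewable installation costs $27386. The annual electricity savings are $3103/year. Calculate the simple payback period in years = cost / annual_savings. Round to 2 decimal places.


Simple payback period = initial cost / annual savings
Payback = 27386 / 3103
Payback = 8.83 years

8.83


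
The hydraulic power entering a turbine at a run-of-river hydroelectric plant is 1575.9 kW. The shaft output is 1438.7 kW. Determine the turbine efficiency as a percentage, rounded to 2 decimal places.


Turbine efficiency = (output power / input power) * 100
eta = (1438.7 / 1575.9) * 100
eta = 91.29%

91.29


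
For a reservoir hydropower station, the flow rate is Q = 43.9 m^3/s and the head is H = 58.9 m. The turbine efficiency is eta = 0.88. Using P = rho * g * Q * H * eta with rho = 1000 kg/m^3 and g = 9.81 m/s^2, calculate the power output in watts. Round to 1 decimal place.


Apply the hydropower formula P = rho * g * Q * H * eta
rho * g = 1000 * 9.81 = 9810.0
P = 9810.0 * 43.9 * 58.9 * 0.88
P = 22321917.3 W

22321917.3


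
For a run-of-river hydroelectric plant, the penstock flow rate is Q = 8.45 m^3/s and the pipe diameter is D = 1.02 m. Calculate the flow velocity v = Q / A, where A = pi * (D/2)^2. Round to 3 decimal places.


Compute pipe cross-sectional area:
  A = pi * (D/2)^2 = pi * (1.02/2)^2 = 0.8171 m^2
Calculate velocity:
  v = Q / A = 8.45 / 0.8171
  v = 10.341 m/s

10.341


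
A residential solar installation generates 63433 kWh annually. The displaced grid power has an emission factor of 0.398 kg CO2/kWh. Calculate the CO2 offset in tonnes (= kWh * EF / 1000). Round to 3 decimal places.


CO2 offset in kg = generation * emission_factor
CO2 offset = 63433 * 0.398 = 25246.33 kg
Convert to tonnes:
  CO2 offset = 25246.33 / 1000 = 25.246 tonnes

25.246


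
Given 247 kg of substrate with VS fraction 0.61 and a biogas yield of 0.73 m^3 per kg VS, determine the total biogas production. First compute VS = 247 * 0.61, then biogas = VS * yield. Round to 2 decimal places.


Compute volatile solids:
  VS = mass * VS_fraction = 247 * 0.61 = 150.67 kg
Calculate biogas volume:
  Biogas = VS * specific_yield = 150.67 * 0.73
  Biogas = 109.99 m^3

109.99


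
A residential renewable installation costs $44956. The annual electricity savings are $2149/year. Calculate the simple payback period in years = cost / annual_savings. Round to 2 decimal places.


Simple payback period = initial cost / annual savings
Payback = 44956 / 2149
Payback = 20.92 years

20.92


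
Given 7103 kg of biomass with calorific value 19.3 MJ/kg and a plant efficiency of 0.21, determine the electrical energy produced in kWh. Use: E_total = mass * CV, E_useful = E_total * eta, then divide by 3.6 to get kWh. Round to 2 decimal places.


Total energy = mass * CV = 7103 * 19.3 = 137087.9 MJ
Useful energy = total * eta = 137087.9 * 0.21 = 28788.46 MJ
Convert to kWh: 28788.46 / 3.6
Useful energy = 7996.79 kWh

7996.79


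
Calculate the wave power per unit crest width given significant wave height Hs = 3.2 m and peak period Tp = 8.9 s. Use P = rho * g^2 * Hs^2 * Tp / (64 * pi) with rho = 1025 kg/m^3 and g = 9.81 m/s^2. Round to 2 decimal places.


Apply wave power formula:
  g^2 = 9.81^2 = 96.2361
  Hs^2 = 3.2^2 = 10.24
  Numerator = rho * g^2 * Hs^2 * Tp = 1025 * 96.2361 * 10.24 * 8.9 = 8989837.54
  Denominator = 64 * pi = 201.0619
  P = 8989837.54 / 201.0619 = 44711.78 W/m

44711.78


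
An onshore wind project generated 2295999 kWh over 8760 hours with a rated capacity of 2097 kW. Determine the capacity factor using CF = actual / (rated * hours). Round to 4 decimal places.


Capacity factor = actual output / maximum possible output
Maximum possible = rated * hours = 2097 * 8760 = 18369720 kWh
CF = 2295999 / 18369720
CF = 0.1250

0.1250


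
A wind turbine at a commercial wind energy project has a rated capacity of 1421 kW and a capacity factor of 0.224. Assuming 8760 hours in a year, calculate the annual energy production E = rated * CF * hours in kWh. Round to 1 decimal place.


Annual energy = rated_kW * capacity_factor * hours_per_year
Given: P_rated = 1421 kW, CF = 0.224, hours = 8760
E = 1421 * 0.224 * 8760
E = 2788343.0 kWh

2788343.0


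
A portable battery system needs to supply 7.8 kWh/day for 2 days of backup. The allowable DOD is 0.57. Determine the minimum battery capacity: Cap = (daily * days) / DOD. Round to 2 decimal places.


Total energy needed = daily * days = 7.8 * 2 = 15.6 kWh
Account for depth of discharge:
  Cap = total_energy / DOD = 15.6 / 0.57
  Cap = 27.37 kWh

27.37


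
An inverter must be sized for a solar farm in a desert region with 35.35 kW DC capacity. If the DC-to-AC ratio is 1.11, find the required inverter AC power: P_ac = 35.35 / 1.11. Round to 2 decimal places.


The inverter AC capacity is determined by the DC/AC ratio.
Given: P_dc = 35.35 kW, DC/AC ratio = 1.11
P_ac = P_dc / ratio = 35.35 / 1.11
P_ac = 31.85 kW

31.85


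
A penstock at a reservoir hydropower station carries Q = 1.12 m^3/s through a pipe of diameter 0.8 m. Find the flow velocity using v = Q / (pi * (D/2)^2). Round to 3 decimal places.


Compute pipe cross-sectional area:
  A = pi * (D/2)^2 = pi * (0.8/2)^2 = 0.5027 m^2
Calculate velocity:
  v = Q / A = 1.12 / 0.5027
  v = 2.228 m/s

2.228


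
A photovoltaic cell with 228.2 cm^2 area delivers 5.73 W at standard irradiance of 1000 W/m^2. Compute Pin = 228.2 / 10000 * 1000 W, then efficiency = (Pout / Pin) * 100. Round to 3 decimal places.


First compute the input power:
  Pin = area_cm2 / 10000 * G = 228.2 / 10000 * 1000 = 22.82 W
Then compute efficiency:
  Efficiency = (Pout / Pin) * 100 = (5.73 / 22.82) * 100
  Efficiency = 25.110%

25.110


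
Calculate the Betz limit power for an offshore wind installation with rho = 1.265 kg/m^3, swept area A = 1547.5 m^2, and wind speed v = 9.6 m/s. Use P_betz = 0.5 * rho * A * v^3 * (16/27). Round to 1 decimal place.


The Betz coefficient Cp_max = 16/27 = 0.5926
v^3 = 9.6^3 = 884.736
P_betz = 0.5 * rho * A * v^3 * Cp_max
P_betz = 0.5 * 1.265 * 1547.5 * 884.736 * 0.5926
P_betz = 513169.8 W

513169.8


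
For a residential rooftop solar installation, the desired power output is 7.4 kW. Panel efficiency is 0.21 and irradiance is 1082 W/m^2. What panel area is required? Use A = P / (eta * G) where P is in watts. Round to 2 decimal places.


Convert target power to watts: P = 7.4 * 1000 = 7400.0 W
Compute denominator: eta * G = 0.21 * 1082 = 227.22
Required area A = P / (eta * G) = 7400.0 / 227.22
A = 32.57 m^2

32.57


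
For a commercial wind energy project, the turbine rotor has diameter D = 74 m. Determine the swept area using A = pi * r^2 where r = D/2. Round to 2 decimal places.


Compute the rotor radius:
  r = D / 2 = 74 / 2 = 37.0 m
Calculate swept area:
  A = pi * r^2 = pi * 37.0^2
  A = 4300.84 m^2

4300.84


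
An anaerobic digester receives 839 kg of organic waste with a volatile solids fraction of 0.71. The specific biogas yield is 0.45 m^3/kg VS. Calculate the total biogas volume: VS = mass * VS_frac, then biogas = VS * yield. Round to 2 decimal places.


Compute volatile solids:
  VS = mass * VS_fraction = 839 * 0.71 = 595.69 kg
Calculate biogas volume:
  Biogas = VS * specific_yield = 595.69 * 0.45
  Biogas = 268.06 m^3

268.06


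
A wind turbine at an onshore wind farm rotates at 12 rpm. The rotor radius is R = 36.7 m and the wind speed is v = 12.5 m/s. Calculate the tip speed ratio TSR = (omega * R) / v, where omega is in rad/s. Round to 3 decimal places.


Convert rotational speed to rad/s:
  omega = 12 * 2 * pi / 60 = 1.2566 rad/s
Compute tip speed:
  v_tip = omega * R = 1.2566 * 36.7 = 46.119 m/s
Tip speed ratio:
  TSR = v_tip / v_wind = 46.119 / 12.5 = 3.689

3.689


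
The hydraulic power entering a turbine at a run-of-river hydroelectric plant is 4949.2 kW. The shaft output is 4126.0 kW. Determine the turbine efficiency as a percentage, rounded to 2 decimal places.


Turbine efficiency = (output power / input power) * 100
eta = (4126.0 / 4949.2) * 100
eta = 83.37%

83.37


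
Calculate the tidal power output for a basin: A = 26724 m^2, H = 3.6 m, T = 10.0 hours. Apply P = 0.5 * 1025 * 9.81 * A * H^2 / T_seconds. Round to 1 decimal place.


Convert period to seconds: T = 10.0 * 3600 = 36000.0 s
H^2 = 3.6^2 = 12.96
P = 0.5 * rho * g * A * H^2 / T
P = 0.5 * 1025 * 9.81 * 26724 * 12.96 / 36000.0
P = 48369.0 W

48369.0


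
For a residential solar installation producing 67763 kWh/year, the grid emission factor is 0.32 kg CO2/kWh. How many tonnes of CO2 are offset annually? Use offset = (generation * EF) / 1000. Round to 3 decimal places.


CO2 offset in kg = generation * emission_factor
CO2 offset = 67763 * 0.32 = 21684.16 kg
Convert to tonnes:
  CO2 offset = 21684.16 / 1000 = 21.684 tonnes

21.684


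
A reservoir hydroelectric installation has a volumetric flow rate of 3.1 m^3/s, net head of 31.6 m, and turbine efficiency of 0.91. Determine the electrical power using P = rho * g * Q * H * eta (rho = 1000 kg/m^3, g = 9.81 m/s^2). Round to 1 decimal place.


Apply the hydropower formula P = rho * g * Q * H * eta
rho * g = 1000 * 9.81 = 9810.0
P = 9810.0 * 3.1 * 31.6 * 0.91
P = 874498.7 W

874498.7


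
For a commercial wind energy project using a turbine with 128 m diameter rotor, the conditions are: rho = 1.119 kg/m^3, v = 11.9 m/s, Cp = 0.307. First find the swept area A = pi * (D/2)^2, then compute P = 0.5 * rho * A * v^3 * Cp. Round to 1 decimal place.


Step 1 -- Compute swept area:
  A = pi * (D/2)^2 = pi * (128/2)^2 = 12867.96 m^2
Step 2 -- Apply wind power equation:
  P = 0.5 * rho * A * v^3 * Cp
  v^3 = 11.9^3 = 1685.159
  P = 0.5 * 1.119 * 12867.96 * 1685.159 * 0.307
  P = 3724681.8 W

3724681.8


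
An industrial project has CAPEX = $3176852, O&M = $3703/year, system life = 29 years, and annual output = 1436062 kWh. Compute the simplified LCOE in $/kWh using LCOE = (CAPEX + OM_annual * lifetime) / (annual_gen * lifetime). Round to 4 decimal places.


Total cost = CAPEX + OM * lifetime = 3176852 + 3703 * 29 = 3176852 + 107387 = 3284239
Total generation = annual * lifetime = 1436062 * 29 = 41645798 kWh
LCOE = 3284239 / 41645798
LCOE = 0.0789 $/kWh

0.0789


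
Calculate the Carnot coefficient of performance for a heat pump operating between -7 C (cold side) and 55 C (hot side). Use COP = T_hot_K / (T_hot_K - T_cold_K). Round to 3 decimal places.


Convert to Kelvin:
  T_hot = 55 + 273.15 = 328.15 K
  T_cold = -7 + 273.15 = 266.15 K
Apply Carnot COP formula:
  COP = T_hot_K / (T_hot_K - T_cold_K) = 328.15 / 62.0
  COP = 5.293

5.293


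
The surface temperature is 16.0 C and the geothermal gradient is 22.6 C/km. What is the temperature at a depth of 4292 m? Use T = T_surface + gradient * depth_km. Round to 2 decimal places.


Convert depth to km: 4292 / 1000 = 4.292 km
Temperature increase = gradient * depth_km = 22.6 * 4.292 = 97.0 C
Temperature at depth = T_surface + delta_T = 16.0 + 97.0
T = 113.00 C

113.00


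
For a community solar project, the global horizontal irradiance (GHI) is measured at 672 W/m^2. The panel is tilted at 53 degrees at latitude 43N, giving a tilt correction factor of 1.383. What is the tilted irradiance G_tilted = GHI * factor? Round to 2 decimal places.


Identify the given values:
  GHI = 672 W/m^2, tilt correction factor = 1.383
Apply the formula G_tilted = GHI * factor:
  G_tilted = 672 * 1.383
  G_tilted = 929.38 W/m^2

929.38


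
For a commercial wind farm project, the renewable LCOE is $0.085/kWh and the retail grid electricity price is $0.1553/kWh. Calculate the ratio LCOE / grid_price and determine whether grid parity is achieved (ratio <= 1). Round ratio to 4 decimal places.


Compare LCOE to grid price:
  LCOE = $0.085/kWh, Grid price = $0.1553/kWh
  Ratio = LCOE / grid_price = 0.085 / 0.1553 = 0.5473
  Grid parity achieved (ratio <= 1)? yes

0.5473


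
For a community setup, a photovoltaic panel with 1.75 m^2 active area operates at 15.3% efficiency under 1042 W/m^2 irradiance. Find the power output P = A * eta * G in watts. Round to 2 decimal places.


Use the solar power formula P = A * eta * G.
Given: A = 1.75 m^2, eta = 0.153, G = 1042 W/m^2
P = 1.75 * 0.153 * 1042
P = 279.00 W

279.00


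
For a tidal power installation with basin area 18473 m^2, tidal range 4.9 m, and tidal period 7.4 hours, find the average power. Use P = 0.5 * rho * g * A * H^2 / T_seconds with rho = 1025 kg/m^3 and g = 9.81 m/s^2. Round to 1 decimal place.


Convert period to seconds: T = 7.4 * 3600 = 26640.0 s
H^2 = 4.9^2 = 24.01
P = 0.5 * rho * g * A * H^2 / T
P = 0.5 * 1025 * 9.81 * 18473 * 24.01 / 26640.0
P = 83706.3 W

83706.3


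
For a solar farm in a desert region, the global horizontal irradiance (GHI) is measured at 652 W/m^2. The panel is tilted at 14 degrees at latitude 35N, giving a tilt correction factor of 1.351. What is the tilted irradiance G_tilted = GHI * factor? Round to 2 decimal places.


Identify the given values:
  GHI = 652 W/m^2, tilt correction factor = 1.351
Apply the formula G_tilted = GHI * factor:
  G_tilted = 652 * 1.351
  G_tilted = 880.85 W/m^2

880.85


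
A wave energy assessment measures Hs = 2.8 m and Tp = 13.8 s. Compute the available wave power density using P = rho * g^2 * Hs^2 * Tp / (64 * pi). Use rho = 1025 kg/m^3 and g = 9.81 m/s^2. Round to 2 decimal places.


Apply wave power formula:
  g^2 = 9.81^2 = 96.2361
  Hs^2 = 2.8^2 = 7.84
  Numerator = rho * g^2 * Hs^2 * Tp = 1025 * 96.2361 * 7.84 * 13.8 = 10672275.53
  Denominator = 64 * pi = 201.0619
  P = 10672275.53 / 201.0619 = 53079.54 W/m

53079.54


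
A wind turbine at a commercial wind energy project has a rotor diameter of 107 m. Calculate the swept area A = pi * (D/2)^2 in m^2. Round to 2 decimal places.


Compute the rotor radius:
  r = D / 2 = 107 / 2 = 53.5 m
Calculate swept area:
  A = pi * r^2 = pi * 53.5^2
  A = 8992.02 m^2

8992.02


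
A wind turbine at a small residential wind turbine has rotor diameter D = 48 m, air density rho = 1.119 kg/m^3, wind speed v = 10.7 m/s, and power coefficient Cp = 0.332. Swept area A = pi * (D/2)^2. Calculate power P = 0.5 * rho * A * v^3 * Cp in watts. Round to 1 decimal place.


Step 1 -- Compute swept area:
  A = pi * (D/2)^2 = pi * (48/2)^2 = 1809.56 m^2
Step 2 -- Apply wind power equation:
  P = 0.5 * rho * A * v^3 * Cp
  v^3 = 10.7^3 = 1225.043
  P = 0.5 * 1.119 * 1809.56 * 1225.043 * 0.332
  P = 411776.8 W

411776.8


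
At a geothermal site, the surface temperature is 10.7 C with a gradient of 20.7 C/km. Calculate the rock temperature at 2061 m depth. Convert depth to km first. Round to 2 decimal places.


Convert depth to km: 2061 / 1000 = 2.061 km
Temperature increase = gradient * depth_km = 20.7 * 2.061 = 42.66 C
Temperature at depth = T_surface + delta_T = 10.7 + 42.66
T = 53.36 C

53.36


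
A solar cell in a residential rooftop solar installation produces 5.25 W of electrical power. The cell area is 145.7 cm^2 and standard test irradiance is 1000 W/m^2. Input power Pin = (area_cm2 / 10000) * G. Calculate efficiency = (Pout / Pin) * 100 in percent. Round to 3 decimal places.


First compute the input power:
  Pin = area_cm2 / 10000 * G = 145.7 / 10000 * 1000 = 14.57 W
Then compute efficiency:
  Efficiency = (Pout / Pin) * 100 = (5.25 / 14.57) * 100
  Efficiency = 36.033%

36.033


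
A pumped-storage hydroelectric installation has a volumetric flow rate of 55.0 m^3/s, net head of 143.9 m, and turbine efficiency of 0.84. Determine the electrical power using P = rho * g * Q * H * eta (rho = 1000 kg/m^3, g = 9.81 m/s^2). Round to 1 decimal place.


Apply the hydropower formula P = rho * g * Q * H * eta
rho * g = 1000 * 9.81 = 9810.0
P = 9810.0 * 55.0 * 143.9 * 0.84
P = 65218645.8 W

65218645.8


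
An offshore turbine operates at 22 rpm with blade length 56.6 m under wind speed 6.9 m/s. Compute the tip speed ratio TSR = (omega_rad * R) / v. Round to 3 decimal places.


Convert rotational speed to rad/s:
  omega = 22 * 2 * pi / 60 = 2.3038 rad/s
Compute tip speed:
  v_tip = omega * R = 2.3038 * 56.6 = 130.397 m/s
Tip speed ratio:
  TSR = v_tip / v_wind = 130.397 / 6.9 = 18.898

18.898


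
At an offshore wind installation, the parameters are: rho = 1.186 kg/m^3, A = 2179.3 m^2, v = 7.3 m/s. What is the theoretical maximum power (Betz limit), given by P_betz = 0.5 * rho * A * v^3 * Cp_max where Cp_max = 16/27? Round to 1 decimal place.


The Betz coefficient Cp_max = 16/27 = 0.5926
v^3 = 7.3^3 = 389.017
P_betz = 0.5 * rho * A * v^3 * Cp_max
P_betz = 0.5 * 1.186 * 2179.3 * 389.017 * 0.5926
P_betz = 297917.8 W

297917.8


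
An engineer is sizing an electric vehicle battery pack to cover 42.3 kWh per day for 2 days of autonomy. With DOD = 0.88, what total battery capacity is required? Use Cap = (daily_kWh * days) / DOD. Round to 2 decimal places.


Total energy needed = daily * days = 42.3 * 2 = 84.6 kWh
Account for depth of discharge:
  Cap = total_energy / DOD = 84.6 / 0.88
  Cap = 96.14 kWh

96.14


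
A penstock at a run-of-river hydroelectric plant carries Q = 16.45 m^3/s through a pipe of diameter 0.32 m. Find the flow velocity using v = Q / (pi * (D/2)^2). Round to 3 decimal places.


Compute pipe cross-sectional area:
  A = pi * (D/2)^2 = pi * (0.32/2)^2 = 0.0804 m^2
Calculate velocity:
  v = Q / A = 16.45 / 0.0804
  v = 204.539 m/s

204.539


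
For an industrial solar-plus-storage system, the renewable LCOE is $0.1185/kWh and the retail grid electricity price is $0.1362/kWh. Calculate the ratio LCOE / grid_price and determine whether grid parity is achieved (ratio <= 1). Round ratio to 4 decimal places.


Compare LCOE to grid price:
  LCOE = $0.1185/kWh, Grid price = $0.1362/kWh
  Ratio = LCOE / grid_price = 0.1185 / 0.1362 = 0.8700
  Grid parity achieved (ratio <= 1)? yes

0.8700


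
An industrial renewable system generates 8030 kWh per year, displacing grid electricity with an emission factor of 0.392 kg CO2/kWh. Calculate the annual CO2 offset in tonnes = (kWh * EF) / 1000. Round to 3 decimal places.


CO2 offset in kg = generation * emission_factor
CO2 offset = 8030 * 0.392 = 3147.76 kg
Convert to tonnes:
  CO2 offset = 3147.76 / 1000 = 3.148 tonnes

3.148


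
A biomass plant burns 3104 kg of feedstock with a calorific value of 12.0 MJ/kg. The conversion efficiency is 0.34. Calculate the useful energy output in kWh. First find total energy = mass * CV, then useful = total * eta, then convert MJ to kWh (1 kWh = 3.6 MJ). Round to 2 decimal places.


Total energy = mass * CV = 3104 * 12.0 = 37248.0 MJ
Useful energy = total * eta = 37248.0 * 0.34 = 12664.32 MJ
Convert to kWh: 12664.32 / 3.6
Useful energy = 3517.87 kWh

3517.87


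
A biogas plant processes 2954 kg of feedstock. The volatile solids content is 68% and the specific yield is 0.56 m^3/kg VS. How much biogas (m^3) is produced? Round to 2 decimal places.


Compute volatile solids:
  VS = mass * VS_fraction = 2954 * 0.68 = 2008.72 kg
Calculate biogas volume:
  Biogas = VS * specific_yield = 2008.72 * 0.56
  Biogas = 1124.88 m^3

1124.88


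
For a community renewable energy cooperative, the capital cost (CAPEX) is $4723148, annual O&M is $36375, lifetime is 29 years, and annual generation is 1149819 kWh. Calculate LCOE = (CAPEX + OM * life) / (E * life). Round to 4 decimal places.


Total cost = CAPEX + OM * lifetime = 4723148 + 36375 * 29 = 4723148 + 1054875 = 5778023
Total generation = annual * lifetime = 1149819 * 29 = 33344751 kWh
LCOE = 5778023 / 33344751
LCOE = 0.1733 $/kWh

0.1733


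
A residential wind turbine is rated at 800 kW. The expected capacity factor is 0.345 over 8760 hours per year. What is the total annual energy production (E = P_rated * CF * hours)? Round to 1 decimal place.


Annual energy = rated_kW * capacity_factor * hours_per_year
Given: P_rated = 800 kW, CF = 0.345, hours = 8760
E = 800 * 0.345 * 8760
E = 2417760.0 kWh

2417760.0


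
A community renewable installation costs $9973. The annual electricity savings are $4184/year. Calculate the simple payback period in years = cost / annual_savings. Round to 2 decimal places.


Simple payback period = initial cost / annual savings
Payback = 9973 / 4184
Payback = 2.38 years

2.38


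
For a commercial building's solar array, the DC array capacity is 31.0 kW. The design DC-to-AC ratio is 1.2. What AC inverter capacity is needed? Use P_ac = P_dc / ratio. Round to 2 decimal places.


The inverter AC capacity is determined by the DC/AC ratio.
Given: P_dc = 31.0 kW, DC/AC ratio = 1.2
P_ac = P_dc / ratio = 31.0 / 1.2
P_ac = 25.83 kW

25.83


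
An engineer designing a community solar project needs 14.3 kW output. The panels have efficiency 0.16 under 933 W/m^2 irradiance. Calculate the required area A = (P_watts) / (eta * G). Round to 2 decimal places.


Convert target power to watts: P = 14.3 * 1000 = 14300.0 W
Compute denominator: eta * G = 0.16 * 933 = 149.28
Required area A = P / (eta * G) = 14300.0 / 149.28
A = 95.79 m^2

95.79


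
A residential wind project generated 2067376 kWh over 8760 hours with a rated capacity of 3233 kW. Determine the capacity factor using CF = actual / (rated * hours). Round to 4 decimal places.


Capacity factor = actual output / maximum possible output
Maximum possible = rated * hours = 3233 * 8760 = 28321080 kWh
CF = 2067376 / 28321080
CF = 0.0730

0.0730


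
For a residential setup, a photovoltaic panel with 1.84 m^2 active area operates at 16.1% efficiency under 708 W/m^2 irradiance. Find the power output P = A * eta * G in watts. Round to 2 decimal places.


Use the solar power formula P = A * eta * G.
Given: A = 1.84 m^2, eta = 0.161, G = 708 W/m^2
P = 1.84 * 0.161 * 708
P = 209.74 W

209.74


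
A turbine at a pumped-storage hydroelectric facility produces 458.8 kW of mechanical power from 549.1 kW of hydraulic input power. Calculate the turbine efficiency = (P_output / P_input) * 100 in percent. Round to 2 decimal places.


Turbine efficiency = (output power / input power) * 100
eta = (458.8 / 549.1) * 100
eta = 83.55%

83.55


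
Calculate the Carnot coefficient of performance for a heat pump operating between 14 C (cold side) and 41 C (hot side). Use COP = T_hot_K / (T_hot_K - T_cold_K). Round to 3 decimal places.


Convert to Kelvin:
  T_hot = 41 + 273.15 = 314.15 K
  T_cold = 14 + 273.15 = 287.15 K
Apply Carnot COP formula:
  COP = T_hot_K / (T_hot_K - T_cold_K) = 314.15 / 27.0
  COP = 11.635

11.635


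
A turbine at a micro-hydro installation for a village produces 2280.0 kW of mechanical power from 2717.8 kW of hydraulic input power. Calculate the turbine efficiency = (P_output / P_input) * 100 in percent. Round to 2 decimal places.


Turbine efficiency = (output power / input power) * 100
eta = (2280.0 / 2717.8) * 100
eta = 83.89%

83.89


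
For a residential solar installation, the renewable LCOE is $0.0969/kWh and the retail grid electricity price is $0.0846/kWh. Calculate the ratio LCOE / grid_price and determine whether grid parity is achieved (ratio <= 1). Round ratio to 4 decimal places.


Compare LCOE to grid price:
  LCOE = $0.0969/kWh, Grid price = $0.0846/kWh
  Ratio = LCOE / grid_price = 0.0969 / 0.0846 = 1.1454
  Grid parity achieved (ratio <= 1)? no

1.1454


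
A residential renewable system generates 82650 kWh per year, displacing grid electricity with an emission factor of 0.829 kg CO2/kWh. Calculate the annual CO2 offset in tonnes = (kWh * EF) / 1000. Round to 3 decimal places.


CO2 offset in kg = generation * emission_factor
CO2 offset = 82650 * 0.829 = 68516.85 kg
Convert to tonnes:
  CO2 offset = 68516.85 / 1000 = 68.517 tonnes

68.517


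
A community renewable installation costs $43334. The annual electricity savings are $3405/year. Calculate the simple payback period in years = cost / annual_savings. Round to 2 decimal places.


Simple payback period = initial cost / annual savings
Payback = 43334 / 3405
Payback = 12.73 years

12.73


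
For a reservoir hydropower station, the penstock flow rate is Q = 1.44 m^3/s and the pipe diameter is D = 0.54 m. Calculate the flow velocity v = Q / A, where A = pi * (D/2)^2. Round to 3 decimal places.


Compute pipe cross-sectional area:
  A = pi * (D/2)^2 = pi * (0.54/2)^2 = 0.229 m^2
Calculate velocity:
  v = Q / A = 1.44 / 0.229
  v = 6.288 m/s

6.288


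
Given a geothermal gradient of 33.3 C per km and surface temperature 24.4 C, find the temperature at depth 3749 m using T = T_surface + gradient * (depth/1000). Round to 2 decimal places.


Convert depth to km: 3749 / 1000 = 3.749 km
Temperature increase = gradient * depth_km = 33.3 * 3.749 = 124.84 C
Temperature at depth = T_surface + delta_T = 24.4 + 124.84
T = 149.24 C

149.24


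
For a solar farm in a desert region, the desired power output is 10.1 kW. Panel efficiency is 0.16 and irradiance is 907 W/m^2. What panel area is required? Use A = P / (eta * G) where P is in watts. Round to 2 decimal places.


Convert target power to watts: P = 10.1 * 1000 = 10100.0 W
Compute denominator: eta * G = 0.16 * 907 = 145.12
Required area A = P / (eta * G) = 10100.0 / 145.12
A = 69.60 m^2

69.60


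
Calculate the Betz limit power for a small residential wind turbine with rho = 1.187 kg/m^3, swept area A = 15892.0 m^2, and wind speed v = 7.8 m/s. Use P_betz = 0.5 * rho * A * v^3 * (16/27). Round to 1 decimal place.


The Betz coefficient Cp_max = 16/27 = 0.5926
v^3 = 7.8^3 = 474.552
P_betz = 0.5 * rho * A * v^3 * Cp_max
P_betz = 0.5 * 1.187 * 15892.0 * 474.552 * 0.5926
P_betz = 2652401.8 W

2652401.8


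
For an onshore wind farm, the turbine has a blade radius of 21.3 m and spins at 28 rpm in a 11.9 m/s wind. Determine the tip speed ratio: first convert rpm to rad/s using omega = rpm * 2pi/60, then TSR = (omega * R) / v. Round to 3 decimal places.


Convert rotational speed to rad/s:
  omega = 28 * 2 * pi / 60 = 2.9322 rad/s
Compute tip speed:
  v_tip = omega * R = 2.9322 * 21.3 = 62.455 m/s
Tip speed ratio:
  TSR = v_tip / v_wind = 62.455 / 11.9 = 5.248

5.248


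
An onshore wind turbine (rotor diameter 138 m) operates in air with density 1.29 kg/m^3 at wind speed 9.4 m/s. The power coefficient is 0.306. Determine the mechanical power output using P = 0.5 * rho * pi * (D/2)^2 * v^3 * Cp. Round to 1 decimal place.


Step 1 -- Compute swept area:
  A = pi * (D/2)^2 = pi * (138/2)^2 = 14957.12 m^2
Step 2 -- Apply wind power equation:
  P = 0.5 * rho * A * v^3 * Cp
  v^3 = 9.4^3 = 830.584
  P = 0.5 * 1.29 * 14957.12 * 830.584 * 0.306
  P = 2451956.5 W

2451956.5


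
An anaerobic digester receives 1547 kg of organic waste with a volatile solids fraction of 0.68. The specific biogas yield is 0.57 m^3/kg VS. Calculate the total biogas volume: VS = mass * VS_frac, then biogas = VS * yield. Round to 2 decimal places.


Compute volatile solids:
  VS = mass * VS_fraction = 1547 * 0.68 = 1051.96 kg
Calculate biogas volume:
  Biogas = VS * specific_yield = 1051.96 * 0.57
  Biogas = 599.62 m^3

599.62


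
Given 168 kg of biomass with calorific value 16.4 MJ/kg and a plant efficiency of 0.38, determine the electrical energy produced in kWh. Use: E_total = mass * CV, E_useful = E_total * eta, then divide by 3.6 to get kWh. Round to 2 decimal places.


Total energy = mass * CV = 168 * 16.4 = 2755.2 MJ
Useful energy = total * eta = 2755.2 * 0.38 = 1046.98 MJ
Convert to kWh: 1046.98 / 3.6
Useful energy = 290.83 kWh

290.83


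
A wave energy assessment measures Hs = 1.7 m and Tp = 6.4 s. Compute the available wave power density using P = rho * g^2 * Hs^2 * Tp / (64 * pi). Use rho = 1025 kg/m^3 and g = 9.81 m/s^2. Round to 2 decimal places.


Apply wave power formula:
  g^2 = 9.81^2 = 96.2361
  Hs^2 = 1.7^2 = 2.89
  Numerator = rho * g^2 * Hs^2 * Tp = 1025 * 96.2361 * 2.89 * 6.4 = 1824482.48
  Denominator = 64 * pi = 201.0619
  P = 1824482.48 / 201.0619 = 9074.23 W/m

9074.23


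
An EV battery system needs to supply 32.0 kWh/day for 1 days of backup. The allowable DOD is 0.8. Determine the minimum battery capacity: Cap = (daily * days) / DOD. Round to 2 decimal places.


Total energy needed = daily * days = 32.0 * 1 = 32.0 kWh
Account for depth of discharge:
  Cap = total_energy / DOD = 32.0 / 0.8
  Cap = 40.00 kWh

40.00


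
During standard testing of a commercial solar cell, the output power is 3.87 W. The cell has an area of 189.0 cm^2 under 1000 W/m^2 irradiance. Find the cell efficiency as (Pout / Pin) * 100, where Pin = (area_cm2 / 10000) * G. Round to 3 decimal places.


First compute the input power:
  Pin = area_cm2 / 10000 * G = 189.0 / 10000 * 1000 = 18.9 W
Then compute efficiency:
  Efficiency = (Pout / Pin) * 100 = (3.87 / 18.9) * 100
  Efficiency = 20.476%

20.476


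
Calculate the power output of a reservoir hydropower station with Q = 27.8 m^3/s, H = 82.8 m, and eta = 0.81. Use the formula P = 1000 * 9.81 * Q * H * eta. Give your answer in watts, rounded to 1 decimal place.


Apply the hydropower formula P = rho * g * Q * H * eta
rho * g = 1000 * 9.81 = 9810.0
P = 9810.0 * 27.8 * 82.8 * 0.81
P = 18290650.8 W

18290650.8


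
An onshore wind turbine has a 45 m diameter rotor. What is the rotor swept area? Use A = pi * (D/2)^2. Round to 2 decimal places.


Compute the rotor radius:
  r = D / 2 = 45 / 2 = 22.5 m
Calculate swept area:
  A = pi * r^2 = pi * 22.5^2
  A = 1590.43 m^2

1590.43


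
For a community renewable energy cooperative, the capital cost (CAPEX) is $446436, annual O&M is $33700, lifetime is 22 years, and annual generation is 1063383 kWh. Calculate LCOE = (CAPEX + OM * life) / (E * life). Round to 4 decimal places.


Total cost = CAPEX + OM * lifetime = 446436 + 33700 * 22 = 446436 + 741400 = 1187836
Total generation = annual * lifetime = 1063383 * 22 = 23394426 kWh
LCOE = 1187836 / 23394426
LCOE = 0.0508 $/kWh

0.0508


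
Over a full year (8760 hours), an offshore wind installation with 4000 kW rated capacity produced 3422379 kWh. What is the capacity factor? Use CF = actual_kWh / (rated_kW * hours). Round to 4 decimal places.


Capacity factor = actual output / maximum possible output
Maximum possible = rated * hours = 4000 * 8760 = 35040000 kWh
CF = 3422379 / 35040000
CF = 0.0977

0.0977


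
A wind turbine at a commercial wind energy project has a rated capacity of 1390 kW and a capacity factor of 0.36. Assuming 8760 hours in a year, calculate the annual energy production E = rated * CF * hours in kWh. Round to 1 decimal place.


Annual energy = rated_kW * capacity_factor * hours_per_year
Given: P_rated = 1390 kW, CF = 0.36, hours = 8760
E = 1390 * 0.36 * 8760
E = 4383504.0 kWh

4383504.0


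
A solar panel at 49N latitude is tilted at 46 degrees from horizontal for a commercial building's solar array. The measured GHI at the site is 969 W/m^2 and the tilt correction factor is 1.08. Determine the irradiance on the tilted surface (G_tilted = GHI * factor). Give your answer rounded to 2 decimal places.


Identify the given values:
  GHI = 969 W/m^2, tilt correction factor = 1.08
Apply the formula G_tilted = GHI * factor:
  G_tilted = 969 * 1.08
  G_tilted = 1046.52 W/m^2

1046.52


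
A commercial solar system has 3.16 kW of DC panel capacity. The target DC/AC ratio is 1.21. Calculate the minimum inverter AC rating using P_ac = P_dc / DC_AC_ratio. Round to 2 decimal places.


The inverter AC capacity is determined by the DC/AC ratio.
Given: P_dc = 3.16 kW, DC/AC ratio = 1.21
P_ac = P_dc / ratio = 3.16 / 1.21
P_ac = 2.61 kW

2.61


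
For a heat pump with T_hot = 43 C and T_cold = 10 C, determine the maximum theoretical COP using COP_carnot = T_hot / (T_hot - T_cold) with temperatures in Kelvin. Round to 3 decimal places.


Convert to Kelvin:
  T_hot = 43 + 273.15 = 316.15 K
  T_cold = 10 + 273.15 = 283.15 K
Apply Carnot COP formula:
  COP = T_hot_K / (T_hot_K - T_cold_K) = 316.15 / 33.0
  COP = 9.580

9.580
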